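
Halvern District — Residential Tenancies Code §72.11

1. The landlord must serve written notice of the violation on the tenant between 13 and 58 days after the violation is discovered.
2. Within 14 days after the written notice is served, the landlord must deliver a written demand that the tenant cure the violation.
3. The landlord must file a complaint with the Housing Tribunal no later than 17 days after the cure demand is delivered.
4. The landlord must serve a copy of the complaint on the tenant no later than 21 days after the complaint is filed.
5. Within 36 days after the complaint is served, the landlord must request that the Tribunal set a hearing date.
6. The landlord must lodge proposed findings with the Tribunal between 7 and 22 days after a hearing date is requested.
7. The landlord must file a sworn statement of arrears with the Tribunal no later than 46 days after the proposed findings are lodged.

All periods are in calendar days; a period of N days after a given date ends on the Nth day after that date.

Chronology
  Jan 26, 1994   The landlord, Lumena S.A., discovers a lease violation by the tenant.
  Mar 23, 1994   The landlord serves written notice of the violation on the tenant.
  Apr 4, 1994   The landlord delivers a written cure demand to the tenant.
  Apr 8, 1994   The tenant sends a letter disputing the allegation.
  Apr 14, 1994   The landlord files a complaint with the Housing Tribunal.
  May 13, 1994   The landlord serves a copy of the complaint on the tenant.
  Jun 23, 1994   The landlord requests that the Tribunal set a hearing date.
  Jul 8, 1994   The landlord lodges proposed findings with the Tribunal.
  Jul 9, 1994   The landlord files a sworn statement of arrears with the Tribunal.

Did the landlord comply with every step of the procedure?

(1) the permitted window runs from Jan 26, 1994 + 13 = Feb 8, 1994 to Jan 26, 1994 + 58 = Mar 25, 1994; Mar 23, 1994 falls inside that range.
(2) due by Mar 23, 1994 + 14 days = Apr 6, 1994; done Apr 4, 1994 — timely.
(3) due by Apr 4, 1994 + 17 days = Apr 21, 1994; completed Apr 14, 1994, before the deadline.
(4) due by Apr 14, 1994 + 21 days = May 5, 1994; done May 13, 1994 — 8 days late.

No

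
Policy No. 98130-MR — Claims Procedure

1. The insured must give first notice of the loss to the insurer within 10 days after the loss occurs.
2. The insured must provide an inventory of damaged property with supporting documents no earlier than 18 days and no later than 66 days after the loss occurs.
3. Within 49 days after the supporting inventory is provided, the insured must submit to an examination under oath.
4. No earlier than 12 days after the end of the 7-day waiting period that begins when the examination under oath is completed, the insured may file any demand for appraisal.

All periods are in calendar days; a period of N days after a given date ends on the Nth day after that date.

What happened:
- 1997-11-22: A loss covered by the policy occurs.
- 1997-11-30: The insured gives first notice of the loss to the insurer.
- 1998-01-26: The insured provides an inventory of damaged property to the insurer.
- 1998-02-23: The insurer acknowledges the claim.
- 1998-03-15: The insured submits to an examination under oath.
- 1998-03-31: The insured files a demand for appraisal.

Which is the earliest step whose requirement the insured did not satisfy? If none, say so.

Step 1 — counting 10 days from 1997-11-22 (when the loss occurs) gives a deadline of 1997-12-02; completed 1997-11-30, before the deadline.
Step 2 — 18 and 66 days from 1997-11-22 (when the loss occurs) are 1997-12-10 and 1998-01-27 respectively; done 1998-01-26, which is between those dates.
Step 3 — counting 49 days from 1998-01-26 (when the supporting inventory is provided) gives a deadline of 1998-03-16; done 1998-03-15 — timely.
Step 4 — must wait 12 days from 1998-03-22 (end of the 7-day waiting period, which began when the examination under oath is completed on 1998-03-15), so not before 1998-04-03; 1998-03-31 is 3 days before the earliest permitted date.
The analysis stops there.

Step 4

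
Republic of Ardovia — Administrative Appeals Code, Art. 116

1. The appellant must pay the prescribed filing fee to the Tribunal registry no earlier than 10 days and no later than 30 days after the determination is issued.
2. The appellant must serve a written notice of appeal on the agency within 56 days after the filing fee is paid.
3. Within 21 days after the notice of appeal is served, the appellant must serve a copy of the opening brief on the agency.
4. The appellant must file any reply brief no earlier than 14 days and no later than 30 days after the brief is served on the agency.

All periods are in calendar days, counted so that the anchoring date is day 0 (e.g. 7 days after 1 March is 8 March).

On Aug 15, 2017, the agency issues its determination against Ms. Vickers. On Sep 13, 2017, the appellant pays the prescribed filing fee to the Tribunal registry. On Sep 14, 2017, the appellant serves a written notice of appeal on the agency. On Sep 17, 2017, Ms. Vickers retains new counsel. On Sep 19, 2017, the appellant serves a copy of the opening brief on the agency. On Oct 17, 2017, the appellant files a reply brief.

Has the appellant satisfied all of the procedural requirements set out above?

Step 1 — 10 and 30 days from Aug 15, 2017 (when the determination is issued) are Aug 25, 2017 and Sep 14, 2017 respectively; done Sep 13, 2017 — within the window.
Step 2 — counting 56 days from Sep 13, 2017 (when the filing fee is paid) gives a deadline of Nov 8, 2017; done Sep 14, 2017 — timely.
Step 3 — counting 21 days from Sep 14, 2017 (when the notice of appeal is served) gives a deadline of Oct 5, 2017; Sep 19, 2017 is within that limit.
Step 4 — 14 and 30 days from Sep 19, 2017 (when the brief is served on the agency) are Oct 3, 2017 and Oct 19, 2017 respectively; done Oct 17, 2017, which is between those dates.

Yes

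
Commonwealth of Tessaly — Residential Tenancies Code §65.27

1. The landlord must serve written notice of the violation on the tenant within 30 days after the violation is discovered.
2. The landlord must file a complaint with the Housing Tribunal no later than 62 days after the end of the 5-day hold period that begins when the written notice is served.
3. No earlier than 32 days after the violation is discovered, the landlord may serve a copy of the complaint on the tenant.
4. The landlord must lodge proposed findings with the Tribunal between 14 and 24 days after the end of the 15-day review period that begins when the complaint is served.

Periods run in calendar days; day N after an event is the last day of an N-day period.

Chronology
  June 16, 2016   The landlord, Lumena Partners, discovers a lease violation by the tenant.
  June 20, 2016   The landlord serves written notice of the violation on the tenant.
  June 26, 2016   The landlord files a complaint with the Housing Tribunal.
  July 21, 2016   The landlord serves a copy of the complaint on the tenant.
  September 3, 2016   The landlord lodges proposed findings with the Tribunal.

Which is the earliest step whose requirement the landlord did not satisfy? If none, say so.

Step 4

Step 1: 30 days after June 16, 2016 (when the violation is discovered) is July 16, 2016; done June 20, 2016 — timely.
Step 2: 62 days after June 25, 2016 (end of the 5-day hold period, which began when the written notice is served on June 20, 2016) is August 26, 2016; done June 26, 2016 — timely.
Step 3: the earliest permitted date is 32 days after June 16, 2016 (when the violation is discovered), i.e. July 18, 2016; done July 21, 2016, after the minimum wait.
Step 4: the window is 14–24 days after August 5, 2016 (end of the 15-day review period, which began when the complaint is served on July 21, 2016), so August 19, 2016 through August 29, 2016; done September 3, 2016 — 5 days after the window closed.
The procedure was therefore not followed at step 4.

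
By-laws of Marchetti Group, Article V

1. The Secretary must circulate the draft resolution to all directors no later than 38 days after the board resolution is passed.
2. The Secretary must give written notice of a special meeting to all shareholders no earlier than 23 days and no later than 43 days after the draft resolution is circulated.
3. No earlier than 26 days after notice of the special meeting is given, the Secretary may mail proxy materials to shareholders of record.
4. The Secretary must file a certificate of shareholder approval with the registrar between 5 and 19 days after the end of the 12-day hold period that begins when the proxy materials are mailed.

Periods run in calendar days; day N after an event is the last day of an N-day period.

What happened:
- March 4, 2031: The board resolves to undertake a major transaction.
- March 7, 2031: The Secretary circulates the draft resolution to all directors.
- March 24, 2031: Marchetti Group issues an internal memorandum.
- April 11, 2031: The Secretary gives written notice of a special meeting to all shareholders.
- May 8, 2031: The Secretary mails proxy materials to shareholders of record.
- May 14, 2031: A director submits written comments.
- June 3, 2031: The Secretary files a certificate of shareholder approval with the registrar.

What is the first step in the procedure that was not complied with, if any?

Step 1 — counting 38 days from March 4, 2031 (when the board resolution is passed) gives a deadline of April 11, 2031; completed March 7, 2031, before the deadline.
Step 2 — 23 and 43 days from March 7, 2031 (when the draft resolution is circulated) are March 30, 2031 and April 19, 2031 respectively; done April 11, 2031, which is between those dates.
Step 3 — must wait 26 days from April 11, 2031 (when notice of the special meeting is given), so not before May 7, 2031; May 8, 2031 is on or after that date.
Step 4 — 5 and 19 days from May 20, 2031 (end of the 12-day hold period, which began when the proxy materials are mailed on May 8, 2031) are May 25, 2031 and June 8, 2031 respectively; done June 3, 2031 — within the window.

None — every step was satisfied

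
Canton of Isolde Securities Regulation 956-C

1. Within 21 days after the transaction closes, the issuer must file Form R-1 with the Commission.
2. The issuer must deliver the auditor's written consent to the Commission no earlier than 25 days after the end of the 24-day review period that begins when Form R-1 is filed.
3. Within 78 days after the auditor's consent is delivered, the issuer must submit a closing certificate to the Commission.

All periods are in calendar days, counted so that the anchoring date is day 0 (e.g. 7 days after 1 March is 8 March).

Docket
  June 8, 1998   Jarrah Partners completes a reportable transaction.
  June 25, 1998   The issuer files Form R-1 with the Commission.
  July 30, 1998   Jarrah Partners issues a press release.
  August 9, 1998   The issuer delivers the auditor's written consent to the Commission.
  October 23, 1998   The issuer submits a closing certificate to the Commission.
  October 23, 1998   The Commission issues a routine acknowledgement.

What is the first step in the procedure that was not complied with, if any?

(1) due by June 8, 1998 + 21 days = June 29, 1998; completed June 25, 1998, before the deadline.
(2) permitted from July 19, 1998 + 25 days = August 13, 1998 onward; done August 9, 1998 — 4 days too early.
The analysis stops there.

Step 2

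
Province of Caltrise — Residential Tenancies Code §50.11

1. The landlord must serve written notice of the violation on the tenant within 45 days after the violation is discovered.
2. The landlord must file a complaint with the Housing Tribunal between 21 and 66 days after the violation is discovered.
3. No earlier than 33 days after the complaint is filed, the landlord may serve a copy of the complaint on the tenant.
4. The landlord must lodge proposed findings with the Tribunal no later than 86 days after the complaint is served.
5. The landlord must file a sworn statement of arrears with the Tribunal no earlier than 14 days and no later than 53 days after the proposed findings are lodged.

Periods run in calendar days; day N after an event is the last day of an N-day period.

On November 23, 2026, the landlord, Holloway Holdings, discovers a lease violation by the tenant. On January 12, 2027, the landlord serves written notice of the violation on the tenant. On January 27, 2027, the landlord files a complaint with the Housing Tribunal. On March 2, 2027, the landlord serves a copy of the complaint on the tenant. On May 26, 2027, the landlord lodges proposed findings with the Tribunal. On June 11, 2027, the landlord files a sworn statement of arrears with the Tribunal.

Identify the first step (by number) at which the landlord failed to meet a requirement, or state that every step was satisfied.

Step 1

(1) due by November 23, 2026 + 45 days = January 7, 2027; done January 12, 2027 — 5 days late.
The analysis stops there.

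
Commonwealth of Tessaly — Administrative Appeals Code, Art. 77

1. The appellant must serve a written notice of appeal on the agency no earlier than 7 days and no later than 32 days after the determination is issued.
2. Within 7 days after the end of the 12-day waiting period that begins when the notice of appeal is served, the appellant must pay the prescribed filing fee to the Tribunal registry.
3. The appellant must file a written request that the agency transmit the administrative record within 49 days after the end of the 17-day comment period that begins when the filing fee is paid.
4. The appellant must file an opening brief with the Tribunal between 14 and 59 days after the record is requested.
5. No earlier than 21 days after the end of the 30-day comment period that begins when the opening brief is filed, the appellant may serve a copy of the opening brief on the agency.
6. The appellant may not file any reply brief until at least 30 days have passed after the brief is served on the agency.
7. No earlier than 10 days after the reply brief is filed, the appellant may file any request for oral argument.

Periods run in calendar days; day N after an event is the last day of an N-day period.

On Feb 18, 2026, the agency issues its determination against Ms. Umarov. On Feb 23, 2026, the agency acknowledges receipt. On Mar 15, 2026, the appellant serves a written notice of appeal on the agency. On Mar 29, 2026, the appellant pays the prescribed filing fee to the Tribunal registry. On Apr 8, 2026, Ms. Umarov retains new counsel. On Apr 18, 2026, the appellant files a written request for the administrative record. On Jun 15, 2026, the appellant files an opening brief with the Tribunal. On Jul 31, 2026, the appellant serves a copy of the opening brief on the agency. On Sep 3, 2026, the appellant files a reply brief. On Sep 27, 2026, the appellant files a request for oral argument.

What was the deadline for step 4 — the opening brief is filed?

Step 4 runs from Apr 18, 2026, when the record is requested. The window is 14–59 days after Apr 18, 2026; it closes on Jun 16, 2026.

Jun 16, 2026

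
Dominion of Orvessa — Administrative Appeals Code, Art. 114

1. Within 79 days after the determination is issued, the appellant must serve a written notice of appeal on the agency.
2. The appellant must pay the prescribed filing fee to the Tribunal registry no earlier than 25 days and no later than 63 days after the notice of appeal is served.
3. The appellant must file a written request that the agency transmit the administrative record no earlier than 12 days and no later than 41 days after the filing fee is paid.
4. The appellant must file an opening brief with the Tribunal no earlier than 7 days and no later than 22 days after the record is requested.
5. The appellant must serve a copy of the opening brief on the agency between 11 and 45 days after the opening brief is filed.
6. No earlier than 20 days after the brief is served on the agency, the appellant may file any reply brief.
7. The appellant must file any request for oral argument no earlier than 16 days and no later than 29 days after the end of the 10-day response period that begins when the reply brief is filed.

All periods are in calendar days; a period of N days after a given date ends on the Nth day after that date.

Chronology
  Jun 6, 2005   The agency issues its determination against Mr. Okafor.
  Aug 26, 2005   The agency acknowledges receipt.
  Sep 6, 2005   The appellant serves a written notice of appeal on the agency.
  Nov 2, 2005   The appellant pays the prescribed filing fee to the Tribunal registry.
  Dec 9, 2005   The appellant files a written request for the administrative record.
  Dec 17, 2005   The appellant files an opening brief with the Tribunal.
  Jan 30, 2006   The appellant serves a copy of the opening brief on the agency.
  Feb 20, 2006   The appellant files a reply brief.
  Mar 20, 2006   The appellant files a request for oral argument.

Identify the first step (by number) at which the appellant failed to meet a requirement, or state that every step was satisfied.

Step 1: 79 days after Jun 6, 2005 (when the determination is issued) is Aug 24, 2005; Sep 6, 2005 misses that deadline by 13 days.

Step 1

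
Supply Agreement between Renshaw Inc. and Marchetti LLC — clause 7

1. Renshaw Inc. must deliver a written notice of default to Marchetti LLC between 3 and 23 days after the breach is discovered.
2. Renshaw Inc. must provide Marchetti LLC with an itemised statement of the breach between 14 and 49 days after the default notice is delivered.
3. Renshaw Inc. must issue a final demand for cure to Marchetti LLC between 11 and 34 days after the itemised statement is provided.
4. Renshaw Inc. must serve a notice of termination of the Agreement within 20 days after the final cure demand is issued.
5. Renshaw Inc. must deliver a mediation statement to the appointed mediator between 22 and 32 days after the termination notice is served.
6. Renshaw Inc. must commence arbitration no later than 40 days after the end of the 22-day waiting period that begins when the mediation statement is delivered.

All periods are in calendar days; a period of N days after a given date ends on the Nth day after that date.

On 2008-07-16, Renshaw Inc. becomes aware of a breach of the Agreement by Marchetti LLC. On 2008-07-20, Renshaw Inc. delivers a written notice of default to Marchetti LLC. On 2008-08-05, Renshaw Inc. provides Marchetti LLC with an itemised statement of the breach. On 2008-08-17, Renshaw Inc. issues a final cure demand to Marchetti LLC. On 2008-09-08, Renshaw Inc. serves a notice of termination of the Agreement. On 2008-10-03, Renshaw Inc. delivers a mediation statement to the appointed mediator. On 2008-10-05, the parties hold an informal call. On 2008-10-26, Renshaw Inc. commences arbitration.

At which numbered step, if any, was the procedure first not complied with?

(1) the permitted window runs from 2008-07-16 + 3 = 2008-07-19 to 2008-07-16 + 23 = 2008-08-08; 2008-07-20 falls inside that range.
(2) the permitted window runs from 2008-07-20 + 14 = 2008-08-03 to 2008-07-20 + 49 = 2008-09-07; done 2008-08-05, which is between those dates.
(3) the permitted window runs from 2008-08-05 + 11 = 2008-08-16 to 2008-08-05 + 34 = 2008-09-08; done 2008-08-17 — within the window.
(4) due by 2008-08-17 + 20 days = 2008-09-06; done 2008-09-08 — 2 days late.
The analysis stops there.

Step 4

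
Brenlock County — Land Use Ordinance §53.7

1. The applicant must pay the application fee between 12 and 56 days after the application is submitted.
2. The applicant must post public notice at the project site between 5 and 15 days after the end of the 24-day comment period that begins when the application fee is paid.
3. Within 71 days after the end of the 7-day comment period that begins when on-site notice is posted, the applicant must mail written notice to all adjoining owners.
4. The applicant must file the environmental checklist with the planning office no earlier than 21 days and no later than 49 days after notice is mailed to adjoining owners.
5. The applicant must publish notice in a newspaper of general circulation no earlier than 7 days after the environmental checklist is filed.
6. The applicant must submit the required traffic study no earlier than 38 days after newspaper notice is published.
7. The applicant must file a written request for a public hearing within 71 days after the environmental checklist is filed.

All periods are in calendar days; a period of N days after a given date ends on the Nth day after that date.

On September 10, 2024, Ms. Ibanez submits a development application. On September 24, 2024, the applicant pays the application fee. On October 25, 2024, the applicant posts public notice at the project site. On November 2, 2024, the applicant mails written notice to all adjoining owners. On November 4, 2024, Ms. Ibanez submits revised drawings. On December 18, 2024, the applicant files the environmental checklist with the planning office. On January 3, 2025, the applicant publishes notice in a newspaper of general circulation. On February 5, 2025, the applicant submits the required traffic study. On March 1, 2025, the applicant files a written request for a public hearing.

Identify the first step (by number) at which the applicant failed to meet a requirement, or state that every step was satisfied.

Step 1 — 12 and 56 days from September 10, 2024 (when the application is submitted) are September 22, 2024 and November 5, 2024 respectively; September 24, 2024 falls inside that range.
Step 2 — 5 and 15 days from October 18, 2024 (end of the 24-day comment period, which began when the application fee is paid on September 24, 2024) are October 23, 2024 and November 2, 2024 respectively; done October 25, 2024 — within the window.
Step 3 — counting 71 days from November 1, 2024 (end of the 7-day comment period, which began when on-site notice is posted on October 25, 2024) gives a deadline of January 11, 2025; November 2, 2024 is within that limit.
Step 4 — 21 and 49 days from November 2, 2024 (when notice is mailed to adjoining owners) are November 23, 2024 and December 21, 2024 respectively; done December 18, 2024, which is between those dates.
Step 5 — must wait 7 days from December 18, 2024 (when the environmental checklist is filed), so not before December 25, 2024; January 3, 2025 is on or after that date.
Step 6 — must wait 38 days from January 3, 2025 (when newspaper notice is published), so not before February 10, 2025; acted on February 5, 2025, 5 days prematurely.

Step 6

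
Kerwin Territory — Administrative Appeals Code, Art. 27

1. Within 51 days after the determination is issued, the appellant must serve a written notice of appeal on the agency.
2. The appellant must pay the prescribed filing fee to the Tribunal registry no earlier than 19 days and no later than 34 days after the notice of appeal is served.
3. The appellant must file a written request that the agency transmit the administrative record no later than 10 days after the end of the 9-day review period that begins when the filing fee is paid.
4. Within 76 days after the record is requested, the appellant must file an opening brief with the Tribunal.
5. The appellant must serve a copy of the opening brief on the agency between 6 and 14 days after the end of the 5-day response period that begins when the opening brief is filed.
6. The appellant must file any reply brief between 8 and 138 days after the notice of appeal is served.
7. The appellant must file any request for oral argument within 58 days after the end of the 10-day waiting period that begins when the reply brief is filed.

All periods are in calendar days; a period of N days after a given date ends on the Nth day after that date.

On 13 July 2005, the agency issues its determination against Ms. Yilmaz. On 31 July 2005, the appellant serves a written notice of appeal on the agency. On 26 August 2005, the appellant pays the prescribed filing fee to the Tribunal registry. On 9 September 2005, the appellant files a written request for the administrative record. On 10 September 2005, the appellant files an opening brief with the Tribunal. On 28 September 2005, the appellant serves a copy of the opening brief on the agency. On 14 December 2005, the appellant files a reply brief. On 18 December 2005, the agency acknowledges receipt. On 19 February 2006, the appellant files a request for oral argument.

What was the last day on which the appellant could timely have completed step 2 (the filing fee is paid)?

Step 2 runs from 31 July 2005, when the notice of appeal is served. The window is 19–34 days after 31 July 2005; it closes on 3 September 2005.

3 September 2005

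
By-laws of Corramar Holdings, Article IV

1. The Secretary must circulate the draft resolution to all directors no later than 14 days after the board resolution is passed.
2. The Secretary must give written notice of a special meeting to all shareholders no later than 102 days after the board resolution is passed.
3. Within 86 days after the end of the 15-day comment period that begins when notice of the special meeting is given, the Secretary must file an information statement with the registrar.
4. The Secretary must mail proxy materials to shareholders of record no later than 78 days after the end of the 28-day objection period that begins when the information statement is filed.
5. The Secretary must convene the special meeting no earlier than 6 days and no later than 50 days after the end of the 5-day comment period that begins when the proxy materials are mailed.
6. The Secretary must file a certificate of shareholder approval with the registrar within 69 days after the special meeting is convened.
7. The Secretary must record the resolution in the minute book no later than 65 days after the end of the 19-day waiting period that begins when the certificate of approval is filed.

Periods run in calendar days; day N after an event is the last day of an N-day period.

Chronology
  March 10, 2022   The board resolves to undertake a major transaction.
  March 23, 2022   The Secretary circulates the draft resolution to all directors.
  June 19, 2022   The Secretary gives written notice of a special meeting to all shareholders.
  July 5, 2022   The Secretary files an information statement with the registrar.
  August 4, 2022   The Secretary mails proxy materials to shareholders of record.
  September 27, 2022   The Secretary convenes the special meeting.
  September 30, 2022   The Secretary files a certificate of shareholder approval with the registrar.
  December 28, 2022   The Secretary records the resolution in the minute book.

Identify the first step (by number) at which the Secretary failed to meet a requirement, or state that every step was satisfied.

Step 1 — counting 14 days from March 10, 2022 (when the board resolution is passed) gives a deadline of March 24, 2022; completed March 23, 2022, before the deadline.
Step 2 — counting 102 days from March 10, 2022 (when the board resolution is passed) gives a deadline of June 20, 2022; done June 19, 2022 — timely.
Step 3 — counting 86 days from July 4, 2022 (end of the 15-day comment period, which began when notice of the special meeting is given on June 19, 2022) gives a deadline of September 28, 2022; done July 5, 2022 — timely.
Step 4 — counting 78 days from August 2, 2022 (end of the 28-day objection period, which began when the information statement is filed on July 5, 2022) gives a deadline of October 19, 2022; completed August 4, 2022, before the deadline.
Step 5 — 6 and 50 days from August 9, 2022 (end of the 5-day comment period, which began when the proxy materials are mailed on August 4, 2022) are August 15, 2022 and September 28, 2022 respectively; September 27, 2022 falls inside that range.
Step 6 — counting 69 days from September 27, 2022 (when the special meeting is convened) gives a deadline of December 5, 2022; completed September 30, 2022, before the deadline.
Step 7 — counting 65 days from October 19, 2022 (end of the 19-day waiting period, which began when the certificate of approval is filed on September 30, 2022) gives a deadline of December 23, 2022; not done until December 28, 2022, 5 days after the deadline.
The analysis stops there.

Step 7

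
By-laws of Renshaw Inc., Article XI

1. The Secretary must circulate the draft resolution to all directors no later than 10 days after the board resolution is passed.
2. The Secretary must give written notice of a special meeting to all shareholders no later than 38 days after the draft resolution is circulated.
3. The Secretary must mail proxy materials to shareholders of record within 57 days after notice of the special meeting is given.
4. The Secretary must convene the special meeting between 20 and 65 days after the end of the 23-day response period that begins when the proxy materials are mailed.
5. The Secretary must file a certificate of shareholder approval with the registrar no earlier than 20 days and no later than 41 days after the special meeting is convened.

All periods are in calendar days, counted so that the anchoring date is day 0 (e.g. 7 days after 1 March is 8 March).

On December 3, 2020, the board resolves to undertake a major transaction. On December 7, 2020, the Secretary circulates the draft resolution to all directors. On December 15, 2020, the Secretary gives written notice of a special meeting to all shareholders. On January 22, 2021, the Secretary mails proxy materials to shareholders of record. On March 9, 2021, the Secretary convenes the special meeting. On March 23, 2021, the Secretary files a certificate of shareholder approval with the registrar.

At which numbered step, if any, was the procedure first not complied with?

Step 5

Step 1: 10 days after December 3, 2020 (when the board resolution is passed) is December 13, 2020; December 7, 2020 is within that limit.
Step 2: 38 days after December 7, 2020 (when the draft resolution is circulated) is January 14, 2021; December 15, 2020 is within that limit.
Step 3: 57 days after December 15, 2020 (when notice of the special meeting is given) is February 10, 2021; January 22, 2021 is within that limit.
Step 4: the window is 20–65 days after February 14, 2021 (end of the 23-day response period, which began when the proxy materials are mailed on January 22, 2021), so March 6, 2021 through April 20, 2021; March 9, 2021 falls inside that range.
Step 5: the window is 20–41 days after March 9, 2021 (when the special meeting is convened), so March 29, 2021 through April 19, 2021; done March 23, 2021 — 6 days before the window opened.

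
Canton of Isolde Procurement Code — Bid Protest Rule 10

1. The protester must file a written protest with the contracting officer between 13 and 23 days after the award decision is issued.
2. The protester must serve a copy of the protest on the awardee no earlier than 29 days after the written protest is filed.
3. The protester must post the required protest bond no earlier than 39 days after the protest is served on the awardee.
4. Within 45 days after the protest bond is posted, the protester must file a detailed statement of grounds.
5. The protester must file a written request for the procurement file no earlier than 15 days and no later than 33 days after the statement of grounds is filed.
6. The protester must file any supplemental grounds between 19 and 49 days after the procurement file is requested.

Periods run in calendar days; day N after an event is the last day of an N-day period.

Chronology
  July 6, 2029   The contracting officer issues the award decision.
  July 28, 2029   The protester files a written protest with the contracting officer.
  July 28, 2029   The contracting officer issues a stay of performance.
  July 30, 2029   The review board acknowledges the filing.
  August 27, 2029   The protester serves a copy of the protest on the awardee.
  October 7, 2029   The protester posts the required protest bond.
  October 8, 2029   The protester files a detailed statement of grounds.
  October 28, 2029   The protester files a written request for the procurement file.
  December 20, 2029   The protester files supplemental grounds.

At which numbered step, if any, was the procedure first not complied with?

Step 1 — 13 and 23 days from July 6, 2029 (when the award decision is issued) are July 19, 2029 and July 29, 2029 respectively; done July 28, 2029, which is between those dates.
Step 2 — must wait 29 days from July 28, 2029 (when the written protest is filed), so not before August 26, 2029; done August 27, 2029, after the minimum wait.
Step 3 — must wait 39 days from August 27, 2029 (when the protest is served on the awardee), so not before October 5, 2029; done October 7, 2029, after the minimum wait.
Step 4 — counting 45 days from October 7, 2029 (when the protest bond is posted) gives a deadline of November 21, 2029; completed October 8, 2029, before the deadline.
Step 5 — 15 and 33 days from October 8, 2029 (when the statement of grounds is filed) are October 23, 2029 and November 10, 2029 respectively; done October 28, 2029, which is between those dates.
Step 6 — 19 and 49 days from October 28, 2029 (when the procurement file is requested) are November 16, 2029 and December 16, 2029 respectively; done December 20, 2029 — 4 days after the window closed.

Step 6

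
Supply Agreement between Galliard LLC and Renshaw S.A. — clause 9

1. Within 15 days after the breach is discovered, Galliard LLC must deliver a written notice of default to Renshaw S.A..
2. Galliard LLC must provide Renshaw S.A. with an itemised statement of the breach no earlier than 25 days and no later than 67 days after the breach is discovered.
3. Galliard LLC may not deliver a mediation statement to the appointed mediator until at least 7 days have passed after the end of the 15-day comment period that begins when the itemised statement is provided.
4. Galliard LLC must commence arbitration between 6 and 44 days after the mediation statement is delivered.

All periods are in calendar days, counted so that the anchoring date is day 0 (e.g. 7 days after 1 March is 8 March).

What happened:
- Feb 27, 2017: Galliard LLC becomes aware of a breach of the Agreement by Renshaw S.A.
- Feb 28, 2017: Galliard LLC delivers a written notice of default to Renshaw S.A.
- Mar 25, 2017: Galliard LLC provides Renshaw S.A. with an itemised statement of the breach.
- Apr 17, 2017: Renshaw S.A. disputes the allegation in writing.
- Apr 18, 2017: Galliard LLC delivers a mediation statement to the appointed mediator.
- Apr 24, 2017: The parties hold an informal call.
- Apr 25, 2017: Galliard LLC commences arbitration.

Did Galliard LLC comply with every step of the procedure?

Step 1: 15 days after Feb 27, 2017 (when the breach is discovered) is Mar 14, 2017; Feb 28, 2017 is within that limit.
Step 2: the window is 25–67 days after Feb 27, 2017 (when the breach is discovered), so Mar 24, 2017 through May 5, 2017; done Mar 25, 2017 — within the window.
Step 3: the earliest permitted date is 7 days after Apr 9, 2017 (end of the 15-day comment period, which began when the itemised statement is provided on Mar 25, 2017), i.e. Apr 16, 2017; done Apr 18, 2017, after the minimum wait.
Step 4: the window is 6–44 days after Apr 18, 2017 (when the mediation statement is delivered), so Apr 24, 2017 through Jun 1, 2017; Apr 25, 2017 falls inside that range.

Yes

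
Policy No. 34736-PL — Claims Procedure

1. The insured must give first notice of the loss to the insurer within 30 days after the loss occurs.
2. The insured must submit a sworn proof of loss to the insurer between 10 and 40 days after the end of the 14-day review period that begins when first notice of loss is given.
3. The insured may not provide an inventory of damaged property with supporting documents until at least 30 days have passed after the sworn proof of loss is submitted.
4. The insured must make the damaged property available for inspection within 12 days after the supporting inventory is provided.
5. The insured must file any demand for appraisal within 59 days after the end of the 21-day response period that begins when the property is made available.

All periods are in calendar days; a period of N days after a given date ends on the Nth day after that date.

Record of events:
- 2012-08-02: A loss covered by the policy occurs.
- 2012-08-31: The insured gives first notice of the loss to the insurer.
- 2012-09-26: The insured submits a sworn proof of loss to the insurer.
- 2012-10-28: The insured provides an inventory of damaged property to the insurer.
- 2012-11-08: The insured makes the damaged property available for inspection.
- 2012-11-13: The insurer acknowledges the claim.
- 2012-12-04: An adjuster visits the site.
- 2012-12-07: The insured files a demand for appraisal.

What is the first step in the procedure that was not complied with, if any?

None — every step was satisfied

Step 1 — counting 30 days from 2012-08-02 (when the loss occurs) gives a deadline of 2012-09-01; completed 2012-08-31, before the deadline.
Step 2 — 10 and 40 days from 2012-09-14 (end of the 14-day review period, which began when first notice of loss is given on 2012-08-31) are 2012-09-24 and 2012-10-24 respectively; done 2012-09-26 — within the window.
Step 3 — must wait 30 days from 2012-09-26 (when the sworn proof of loss is submitted), so not before 2012-10-26; 2012-10-28 is on or after that date.
Step 4 — counting 12 days from 2012-10-28 (when the supporting inventory is provided) gives a deadline of 2012-11-09; done 2012-11-08 — timely.
Step 5 — counting 59 days from 2012-11-29 (end of the 21-day response period, which began when the property is made available on 2012-11-08) gives a deadline of 2013-01-27; 2012-12-07 is within that limit.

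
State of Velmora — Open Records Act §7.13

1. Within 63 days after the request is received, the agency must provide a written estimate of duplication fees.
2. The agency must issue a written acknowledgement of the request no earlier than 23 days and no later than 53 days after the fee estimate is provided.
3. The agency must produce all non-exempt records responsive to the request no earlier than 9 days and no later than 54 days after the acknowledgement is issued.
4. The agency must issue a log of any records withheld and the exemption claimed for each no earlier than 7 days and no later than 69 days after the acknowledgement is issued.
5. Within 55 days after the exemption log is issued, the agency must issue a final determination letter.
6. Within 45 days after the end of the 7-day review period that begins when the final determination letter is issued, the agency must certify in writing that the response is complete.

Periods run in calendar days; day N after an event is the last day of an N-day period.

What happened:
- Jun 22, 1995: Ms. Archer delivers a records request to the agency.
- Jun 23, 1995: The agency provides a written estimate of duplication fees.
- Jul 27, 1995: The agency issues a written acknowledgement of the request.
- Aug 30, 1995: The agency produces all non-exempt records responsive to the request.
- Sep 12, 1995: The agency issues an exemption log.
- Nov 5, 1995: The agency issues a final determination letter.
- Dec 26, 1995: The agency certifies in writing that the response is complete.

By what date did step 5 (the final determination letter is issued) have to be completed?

Nov 6, 1995

Step 5 runs from Sep 12, 1995, when the exemption log is issued. 55 days after Sep 12, 1995 is Nov 6, 1995.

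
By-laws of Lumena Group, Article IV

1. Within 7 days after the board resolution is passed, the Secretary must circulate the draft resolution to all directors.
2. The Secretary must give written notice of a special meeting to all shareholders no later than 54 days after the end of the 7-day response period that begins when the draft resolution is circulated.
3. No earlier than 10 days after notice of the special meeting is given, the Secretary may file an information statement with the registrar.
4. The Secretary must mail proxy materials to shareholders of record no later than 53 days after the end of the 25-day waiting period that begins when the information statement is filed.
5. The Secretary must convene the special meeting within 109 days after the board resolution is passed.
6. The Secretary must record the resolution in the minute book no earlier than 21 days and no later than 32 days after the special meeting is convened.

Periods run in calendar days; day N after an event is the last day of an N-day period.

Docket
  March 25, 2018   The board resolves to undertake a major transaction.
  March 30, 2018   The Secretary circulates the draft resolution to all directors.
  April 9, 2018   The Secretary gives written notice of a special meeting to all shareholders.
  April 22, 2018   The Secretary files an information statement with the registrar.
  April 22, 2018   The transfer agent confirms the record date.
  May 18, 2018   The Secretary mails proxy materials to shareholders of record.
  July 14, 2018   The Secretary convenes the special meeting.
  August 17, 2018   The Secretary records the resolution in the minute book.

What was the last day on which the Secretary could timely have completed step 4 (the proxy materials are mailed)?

The information statement is filed on April 22, 2018; the 25-day waiting period therefore ends May 17, 2018, and step 4 runs from that date. 53 days after May 17, 2018 is July 9, 2018.

July 9, 2018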